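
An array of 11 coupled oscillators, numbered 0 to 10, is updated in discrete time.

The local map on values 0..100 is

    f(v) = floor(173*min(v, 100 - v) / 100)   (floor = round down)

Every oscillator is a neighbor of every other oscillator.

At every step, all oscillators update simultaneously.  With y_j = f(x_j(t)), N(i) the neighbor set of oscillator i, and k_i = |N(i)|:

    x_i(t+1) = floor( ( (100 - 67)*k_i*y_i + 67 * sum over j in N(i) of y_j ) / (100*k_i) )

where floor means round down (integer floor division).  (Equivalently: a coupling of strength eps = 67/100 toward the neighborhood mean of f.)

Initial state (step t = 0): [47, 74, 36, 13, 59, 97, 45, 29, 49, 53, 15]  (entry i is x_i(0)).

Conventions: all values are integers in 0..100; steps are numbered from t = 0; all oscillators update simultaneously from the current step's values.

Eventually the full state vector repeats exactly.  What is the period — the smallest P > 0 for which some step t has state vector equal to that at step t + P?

Answer: 23
Key observation: The state at step 7, [62, 62, 62, 62, 62, 62, 62, 62, 62, 62, 62], reappears at step 30 — and no state repeats earlier — so the cycle the system enters has period 23.

Derivation:
t=0: [47, 74, 36, 13, 59, 97, 45, 29, 49, 53, 15]
t=1: [61, 51, 56, 46, 58, 41, 60, 53, 62, 61, 46]
t=2: [71, 76, 74, 74, 73, 72, 72, 75, 71, 71, 74]
t=3: [47, 44, 45, 45, 46, 46, 46, 45, 47, 47, 45]
t=4: [79, 77, 78, 78, 78, 78, 78, 78, 79, 79, 78]
t=5: [37, 37, 37, 37, 37, 37, 37, 37, 37, 37, 37]
t=6: [64, 64, 64, 64, 64, 64, 64, 64, 64, 64, 64]
t=7: [62, 62, 62, 62, 62, 62, 62, 62, 62, 62, 62]
t=8: [65, 65, 65, 65, 65, 65, 65, 65, 65, 65, 65]
t=9: [60, 60, 60, 60, 60, 60, 60, 60, 60, 60, 60]
t=10: [69, 69, 69, 69, 69, 69, 69, 69, 69, 69, 69]
t=11: [53, 53, 53, 53, 53, 53, 53, 53, 53, 53, 53]
t=12: [81, 81, 81, 81, 81, 81, 81, 81, 81, 81, 81]
t=13: [32, 32, 32, 32, 32, 32, 32, 32, 32, 32, 32]
t=14: [55, 55, 55, 55, 55, 55, 55, 55, 55, 55, 55]
t=15: [77, 77, 77, 77, 77, 77, 77, 77, 77, 77, 77]
t=16: [39, 39, 39, 39, 39, 39, 39, 39, 39, 39, 39]
t=17: [67, 67, 67, 67, 67, 67, 67, 67, 67, 67, 67]
t=18: [57, 57, 57, 57, 57, 57, 57, 57, 57, 57, 57]
t=19: [74, 74, 74, 74, 74, 74, 74, 74, 74, 74, 74]
t=20: [44, 44, 44, 44, 44, 44, 44, 44, 44, 44, 44]
t=21: [76, 76, 76, 76, 76, 76, 76, 76, 76, 76, 76]
t=22: [41, 41, 41, 41, 41, 41, 41, 41, 41, 41, 41]
t=23: [70, 70, 70, 70, 70, 70, 70, 70, 70, 70, 70]
t=24: [51, 51, 51, 51, 51, 51, 51, 51, 51, 51, 51]
t=25: [84, 84, 84, 84, 84, 84, 84, 84, 84, 84, 84]
t=26: [27, 27, 27, 27, 27, 27, 27, 27, 27, 27, 27]
t=27: [46, 46, 46, 46, 46, 46, 46, 46, 46, 46, 46]
t=28: [79, 79, 79, 79, 79, 79, 79, 79, 79, 79, 79]
t=29: [36, 36, 36, 36, 36, 36, 36, 36, 36, 36, 36]
t=30: [62, 62, 62, 62, 62, 62, 62, 62, 62, 62, 62]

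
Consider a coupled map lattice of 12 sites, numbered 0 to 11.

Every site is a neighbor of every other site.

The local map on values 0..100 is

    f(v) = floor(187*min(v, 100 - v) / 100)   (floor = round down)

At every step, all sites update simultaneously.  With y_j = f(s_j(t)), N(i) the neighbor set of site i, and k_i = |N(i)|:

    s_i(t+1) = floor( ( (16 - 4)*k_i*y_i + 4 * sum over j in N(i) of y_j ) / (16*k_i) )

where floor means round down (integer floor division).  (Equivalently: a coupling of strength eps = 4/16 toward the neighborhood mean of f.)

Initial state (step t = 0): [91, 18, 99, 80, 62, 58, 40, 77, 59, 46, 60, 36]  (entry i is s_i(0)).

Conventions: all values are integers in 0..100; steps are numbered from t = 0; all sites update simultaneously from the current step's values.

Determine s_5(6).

Answer: s_5(6) = 47

Derivation:
t=0: [91, 18, 99, 80, 62, 58, 40, 77, 59, 46, 60, 36]
t=1: [26, 38, 15, 41, 66, 71, 68, 46, 70, 77, 68, 63]
t=2: [51, 67, 36, 71, 62, 55, 59, 78, 56, 47, 59, 66]
t=3: [85, 63, 68, 58, 71, 80, 74, 49, 79, 82, 74, 65]
t=4: [35, 64, 57, 71, 54, 41, 49, 80, 43, 38, 49, 62]
t=5: [67, 68, 77, 59, 82, 75, 85, 46, 77, 71, 85, 71]
t=6: [58, 56, 45, 69, 37, 47, 34, 76, 45, 53, 34, 53]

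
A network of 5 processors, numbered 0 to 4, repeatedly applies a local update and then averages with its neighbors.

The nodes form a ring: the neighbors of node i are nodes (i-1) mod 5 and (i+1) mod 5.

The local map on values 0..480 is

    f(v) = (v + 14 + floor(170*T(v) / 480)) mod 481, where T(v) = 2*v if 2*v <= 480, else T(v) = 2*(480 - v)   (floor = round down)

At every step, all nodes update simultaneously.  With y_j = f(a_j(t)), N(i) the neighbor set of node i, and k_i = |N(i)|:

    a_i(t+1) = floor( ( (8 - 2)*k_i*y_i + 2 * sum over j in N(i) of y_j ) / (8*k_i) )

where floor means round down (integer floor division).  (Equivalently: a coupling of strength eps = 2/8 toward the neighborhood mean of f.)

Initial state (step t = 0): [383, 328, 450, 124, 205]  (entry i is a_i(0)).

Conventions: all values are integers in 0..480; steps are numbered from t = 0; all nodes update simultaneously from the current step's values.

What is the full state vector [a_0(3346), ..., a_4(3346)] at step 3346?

Answer: [12, 12, 12, 12, 12]
Key observation: The state at step 35, [12, 12, 12, 12, 12], reappears at step 42: the system is in a cycle of period 7 from step 35 on.  Therefore the state at step 3346 equals the state at step 35 + ((3346 - 35) mod 7) = 35, which is [12, 12, 12, 12, 12].

Derivation:
t=0: [383, 328, 450, 124, 205]
t=1: [450, 395, 87, 214, 359]
t=2: [118, 372, 227, 361, 391]
t=3: [277, 423, 415, 452, 435]
t=4: [445, 471, 416, 122, 414]
t=5: [62, 67, 385, 285, 383]
t=6: [163, 169, 420, 444, 418]
t=7: [316, 322, 395, 120, 393]
t=8: [448, 449, 435, 281, 434]
t=9: [62, 62, 414, 446, 414]
t=10: [163, 163, 370, 120, 370]
t=11: [313, 313, 409, 279, 409]
t=12: [448, 448, 464, 444, 464]
t=13: [3, 3, 6, 3, 6]
t=14: [19, 19, 22, 20, 22]
t=15: [46, 46, 50, 48, 50]
t=16: [92, 92, 97, 96, 97]
t=17: [172, 172, 177, 178, 177]
t=18: [308, 308, 315, 317, 315]
t=19: [443, 443, 444, 445, 444]
t=20: [2, 2, 2, 2, 2]
t=21: [17, 17, 17, 17, 17]
t=22: [43, 43, 43, 43, 43]
t=23: [87, 87, 87, 87, 87]
t=24: [162, 162, 162, 162, 162]
t=25: [290, 290, 290, 290, 290]
t=26: [438, 438, 438, 438, 438]
t=27: [0, 0, 0, 0, 0]
t=28: [14, 14, 14, 14, 14]
t=29: [37, 37, 37, 37, 37]
t=30: [77, 77, 77, 77, 77]
t=31: [145, 145, 145, 145, 145]
t=32: [261, 261, 261, 261, 261]
t=33: [430, 430, 430, 430, 430]
t=34: [479, 479, 479, 479, 479]
t=35: [12, 12, 12, 12, 12]
t=36: [34, 34, 34, 34, 34]
t=37: [72, 72, 72, 72, 72]
t=38: [137, 137, 137, 137, 137]
t=39: [248, 248, 248, 248, 248]
t=40: [426, 426, 426, 426, 426]
t=41: [478, 478, 478, 478, 478]
t=42: [12, 12, 12, 12, 12]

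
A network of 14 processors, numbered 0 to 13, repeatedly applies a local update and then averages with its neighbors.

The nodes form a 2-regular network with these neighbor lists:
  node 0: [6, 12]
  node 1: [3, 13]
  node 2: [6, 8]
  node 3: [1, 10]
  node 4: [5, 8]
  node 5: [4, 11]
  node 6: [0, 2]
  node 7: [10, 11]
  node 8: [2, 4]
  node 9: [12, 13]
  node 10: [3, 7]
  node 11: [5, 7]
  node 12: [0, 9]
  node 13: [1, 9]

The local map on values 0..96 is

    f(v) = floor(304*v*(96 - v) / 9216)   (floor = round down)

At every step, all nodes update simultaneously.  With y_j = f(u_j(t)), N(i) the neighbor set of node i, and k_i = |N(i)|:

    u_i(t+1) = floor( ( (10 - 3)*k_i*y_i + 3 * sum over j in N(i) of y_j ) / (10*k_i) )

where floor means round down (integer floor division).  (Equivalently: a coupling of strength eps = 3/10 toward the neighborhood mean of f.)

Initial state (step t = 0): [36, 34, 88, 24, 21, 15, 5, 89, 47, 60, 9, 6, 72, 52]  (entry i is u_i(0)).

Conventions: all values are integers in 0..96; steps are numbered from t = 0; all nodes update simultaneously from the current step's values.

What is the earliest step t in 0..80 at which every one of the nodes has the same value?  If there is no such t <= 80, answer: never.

Answer: never
Key observation: The state at step 33 reappears at step 35 — the system is in a cycle of period 2 from step 33 on.  No step 0..35 is synchronized, and the cycle repeats forever, so no step up to 80 (or ever) has all nodes equal.

Derivation:
t=0: [36, 34, 88, 24, 21, 15, 5, 89, 47, 60, 9, 6, 72, 52]  (not all equal)
t=1: [60, 68, 29, 54, 52, 38, 24, 20, 63, 69, 29, 20, 61, 73]  (not all equal)
t=2: [68, 62, 63, 70, 73, 69, 60, 52, 68, 61, 63, 53, 68, 56]  (not all equal)
t=3: [63, 68, 67, 62, 56, 62, 69, 73, 61, 69, 67, 72, 63, 71]  (not all equal)
t=4: [66, 62, 64, 67, 71, 67, 62, 56, 69, 61, 63, 58, 66, 59]  (not all equal)
t=5: [65, 68, 66, 65, 59, 64, 68, 72, 61, 69, 68, 70, 65, 71]  (not all equal)
t=6: [65, 62, 65, 64, 70, 66, 63, 58, 69, 61, 61, 60, 65, 59]  (not all equal)
t=7: [66, 69, 65, 67, 60, 65, 67, 71, 61, 69, 69, 70, 66, 71]  (not all equal)
t=8: [64, 61, 66, 63, 70, 65, 64, 58, 69, 61, 61, 60, 64, 58]  (not all equal)
t=9: [67, 70, 64, 68, 61, 65, 66, 71, 61, 69, 70, 70, 67, 71]  (not all equal)
t=10: [64, 60, 67, 61, 69, 65, 65, 58, 69, 61, 60, 60, 63, 58]  (not all equal)
t=11: [67, 71, 63, 70, 61, 66, 65, 71, 61, 70, 71, 70, 68, 71]  (not all equal)
t=12: [64, 58, 68, 59, 69, 65, 66, 58, 69, 60, 58, 60, 62, 58]  (not all equal)
t=13: [67, 72, 62, 72, 61, 66, 64, 71, 61, 70, 72, 70, 69, 71]  (not all equal)
t=14: [64, 57, 68, 57, 69, 65, 66, 58, 69, 59, 57, 60, 61, 58]  (not all equal)
t=15: [67, 72, 62, 73, 61, 66, 64, 72, 61, 71, 72, 70, 69, 72]  (not all equal)
t=16: [64, 56, 68, 55, 69, 65, 66, 57, 69, 58, 56, 60, 61, 57]  (not all equal)
t=17: [67, 73, 62, 73, 61, 66, 64, 72, 61, 71, 73, 70, 69, 72]  (not all equal)
t=18: [64, 55, 68, 55, 69, 65, 66, 57, 69, 58, 55, 60, 61, 56]  (not all equal)
t=19: [67, 73, 62, 74, 61, 66, 64, 72, 61, 71, 73, 70, 69, 73]  (not all equal)
t=20: [64, 54, 68, 53, 69, 65, 66, 57, 69, 58, 55, 60, 61, 55]  (not all equal)
t=21: [67, 74, 62, 74, 61, 66, 64, 72, 61, 72, 74, 70, 69, 73]  (not all equal)
t=22: [64, 53, 68, 53, 69, 65, 66, 56, 69, 57, 53, 60, 60, 55]  (not all equal)
t=23: [67, 74, 62, 75, 61, 66, 64, 73, 61, 72, 74, 70, 70, 74]  (not all equal)
t=24: [63, 52, 68, 51, 69, 65, 66, 55, 69, 56, 53, 60, 60, 53]  (not all equal)
t=25: [68, 75, 62, 75, 61, 66, 65, 73, 61, 73, 74, 70, 70, 74]  (not all equal)
t=26: [62, 51, 68, 51, 69, 65, 65, 55, 69, 55, 53, 60, 59, 53]  (not all equal)
t=27: [69, 75, 62, 75, 61, 66, 65, 73, 61, 73, 74, 70, 71, 74]  (not all equal)
t=28: [61, 51, 68, 51, 69, 65, 65, 55, 69, 55, 53, 60, 58, 53]  (not all equal)
t=29: [69, 75, 62, 75, 61, 66, 66, 73, 61, 73, 74, 70, 72, 74]  (not all equal)
t=30: [61, 51, 68, 51, 69, 65, 65, 55, 69, 55, 53, 60, 57, 53]  (not all equal)
t=31: [69, 75, 62, 75, 61, 66, 66, 73, 61, 74, 74, 70, 72, 74]  (not all equal)
t=32: [61, 51, 68, 51, 69, 65, 65, 55, 69, 53, 53, 60, 57, 52]  (not all equal)
t=33: [69, 75, 62, 75, 61, 66, 66, 73, 61, 74, 74, 70, 72, 75]  (not all equal)
t=34: [61, 51, 68, 51, 69, 65, 65, 55, 69, 53, 53, 60, 57, 51]  (not all equal)
t=35: [69, 75, 62, 75, 61, 66, 66, 73, 61, 74, 74, 70, 72, 75]  (not all equal)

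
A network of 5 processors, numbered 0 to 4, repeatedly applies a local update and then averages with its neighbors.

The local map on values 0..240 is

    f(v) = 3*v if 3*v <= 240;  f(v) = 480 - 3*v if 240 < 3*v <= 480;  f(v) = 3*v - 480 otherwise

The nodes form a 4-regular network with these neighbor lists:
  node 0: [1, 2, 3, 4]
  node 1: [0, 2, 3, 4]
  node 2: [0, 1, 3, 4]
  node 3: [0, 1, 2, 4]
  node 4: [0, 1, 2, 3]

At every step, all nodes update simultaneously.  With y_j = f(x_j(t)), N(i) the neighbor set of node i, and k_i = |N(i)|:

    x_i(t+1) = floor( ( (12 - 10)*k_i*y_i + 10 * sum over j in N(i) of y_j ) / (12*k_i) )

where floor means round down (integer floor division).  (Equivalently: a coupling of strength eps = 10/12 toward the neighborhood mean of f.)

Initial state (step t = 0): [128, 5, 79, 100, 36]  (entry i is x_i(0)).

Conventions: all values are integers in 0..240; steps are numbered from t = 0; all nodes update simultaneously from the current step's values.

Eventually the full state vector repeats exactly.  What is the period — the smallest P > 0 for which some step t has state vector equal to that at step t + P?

Simulating step by step:
t=0: [128, 5, 79, 100, 36]
t=1: [128, 131, 122, 125, 128]
t=2: [99, 100, 99, 99, 99]
t=3: [182, 182, 182, 182, 182]
t=4: [66, 66, 66, 66, 66]
t=5: [198, 198, 198, 198, 198]
t=6: [114, 114, 114, 114, 114]
t=7: [138, 138, 138, 138, 138]
t=8: [66, 66, 66, 66, 66]

Answer: 4
Key observation: The state at step 4, [66, 66, 66, 66, 66], reappears at step 8 — and no state repeats earlier — so the cycle the system enters has period 4.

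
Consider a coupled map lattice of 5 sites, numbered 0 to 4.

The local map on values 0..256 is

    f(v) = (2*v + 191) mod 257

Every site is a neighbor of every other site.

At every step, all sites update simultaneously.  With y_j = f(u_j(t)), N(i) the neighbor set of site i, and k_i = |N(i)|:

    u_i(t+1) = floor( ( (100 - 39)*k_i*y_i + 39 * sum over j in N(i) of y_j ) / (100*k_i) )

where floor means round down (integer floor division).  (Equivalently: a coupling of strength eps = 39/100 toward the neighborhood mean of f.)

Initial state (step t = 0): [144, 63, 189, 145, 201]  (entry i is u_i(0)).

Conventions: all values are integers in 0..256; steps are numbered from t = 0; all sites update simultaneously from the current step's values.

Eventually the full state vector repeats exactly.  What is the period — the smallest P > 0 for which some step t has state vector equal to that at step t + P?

Answer: 22
Key observation: The state at step 93, [126, 57, 56, 126, 88], reappears at step 115 — and no state repeats earlier — so the cycle the system enters has period 22.

Derivation:
t=0: [144, 63, 189, 145, 201]
t=1: [176, 93, 90, 177, 102]
t=2: [56, 103, 100, 58, 112]
t=3: [75, 123, 120, 77, 132]
t=4: [113, 162, 159, 115, 172]
t=5: [140, 58, 187, 142, 69]
t=6: [168, 84, 85, 170, 95]
t=7: [41, 87, 88, 43, 98]
t=8: [45, 92, 93, 47, 104]
t=9: [54, 102, 103, 56, 114]
t=10: [73, 122, 123, 75, 134]
t=11: [111, 161, 162, 113, 174]
t=12: [138, 189, 58, 140, 71]
t=13: [166, 87, 84, 168, 97]
t=14: [39, 90, 87, 41, 100]
t=15: [43, 95, 92, 45, 106]
t=16: [52, 105, 102, 54, 116]
t=17: [70, 125, 122, 73, 136]
t=18: [108, 164, 161, 111, 175]
t=19: [134, 60, 189, 137, 71]
t=20: [161, 85, 86, 164, 96]
t=21: [189, 111, 112, 60, 122]
t=22: [86, 138, 139, 86, 149]
t=23: [138, 192, 193, 138, 203]
t=24: [168, 92, 93, 168, 103]
t=25: [46, 99, 100, 46, 111]
t=26: [59, 113, 114, 59, 126]
t=27: [86, 141, 142, 86, 154]
t=28: [140, 197, 198, 140, 210]
t=29: [174, 101, 102, 174, 114]
t=30: [60, 117, 118, 60, 130]
t=31: [90, 148, 149, 90, 161]
t=32: [150, 210, 211, 150, 223]
t=33: [196, 126, 127, 196, 139]
t=34: [105, 165, 166, 105, 179]
t=35: [106, 36, 37, 106, 50]
t=36: [107, 36, 37, 107, 50]
t=37: [109, 36, 37, 109, 50]
t=38: [112, 37, 38, 112, 51]
t=39: [117, 40, 41, 117, 54]
t=40: [125, 46, 47, 125, 61]
t=41: [140, 59, 60, 140, 75]
t=42: [169, 86, 87, 169, 103]
t=43: [45, 91, 92, 45, 109]
t=44: [54, 101, 102, 54, 120]
t=45: [73, 121, 122, 73, 141]
t=46: [112, 161, 162, 112, 181]
t=47: [140, 190, 60, 140, 79]
t=48: [171, 90, 89, 171, 108]
t=49: [50, 98, 97, 50, 117]
t=50: [65, 114, 113, 65, 134]
t=51: [96, 146, 145, 96, 167]
t=52: [134, 185, 184, 134, 75]
t=53: [160, 80, 79, 160, 99]
t=54: [210, 128, 127, 210, 148]
t=55: [127, 175, 174, 127, 196]
t=56: [144, 62, 61, 144, 83]
t=57: [177, 93, 92, 177, 115]
t=58: [61, 106, 105, 61, 129]
t=59: [86, 132, 131, 86, 156]
t=60: [137, 184, 183, 137, 209]
t=61: [165, 81, 80, 165, 107]
t=62: [37, 83, 82, 37, 110]
t=63: [39, 87, 86, 39, 114]
t=64: [45, 94, 93, 45, 122]
t=65: [57, 108, 107, 57, 136]
t=66: [83, 135, 134, 83, 164]
t=67: [110, 164, 163, 110, 62]
t=68: [115, 39, 38, 115, 66]
t=69: [124, 46, 45, 124, 74]
t=70: [141, 61, 60, 141, 90]
t=71: [174, 92, 91, 174, 122]
t=72: [57, 105, 104, 57, 136]
t=73: [81, 131, 130, 81, 162]
t=74: [106, 157, 156, 106, 57]
t=75: [156, 208, 207, 156, 105]
t=76: [206, 127, 126, 206, 153]
t=77: [122, 173, 172, 122, 200]
t=78: [137, 58, 57, 137, 85]
t=79: [166, 85, 84, 166, 113]
t=80: [42, 90, 89, 42, 119]
t=81: [51, 100, 99, 51, 130]
t=82: [70, 120, 119, 70, 151]
t=83: [109, 160, 159, 109, 192]
t=84: [162, 215, 214, 162, 116]
t=85: [37, 91, 90, 37, 122]
t=86: [45, 100, 99, 45, 132]
t=87: [62, 118, 117, 62, 151]
t=88: [97, 154, 153, 97, 188]
t=89: [142, 201, 200, 142, 104]
t=90: [183, 112, 111, 183, 144]
t=91: [82, 141, 140, 82, 174]
t=92: [113, 174, 173, 113, 76]
t=93: [126, 57, 56, 126, 88]
t=94: [151, 80, 79, 151, 112]
t=95: [200, 127, 126, 200, 160]
t=96: [115, 172, 171, 115, 206]
t=97: [128, 55, 54, 128, 90]
t=98: [153, 79, 78, 153, 114]
t=99: [203, 127, 126, 203, 163]
t=100: [95, 149, 148, 95, 54]
t=101: [136, 192, 191, 136, 94]
t=102: [169, 95, 94, 169, 126]
t=103: [52, 108, 107, 52, 140]
t=104: [76, 134, 133, 76, 167]
t=105: [101, 160, 159, 101, 62]
t=106: [151, 211, 210, 151, 111]
t=107: [201, 131, 130, 201, 160]
t=108: [118, 178, 177, 118, 208]
t=109: [135, 65, 64, 135, 96]
t=110: [168, 97, 96, 168, 128]
t=111: [52, 111, 110, 52, 143]
t=112: [78, 139, 138, 78, 171]
t=113: [106, 169, 168, 106, 70]
t=114: [113, 46, 45, 113, 76]
t=115: [126, 57, 56, 126, 88]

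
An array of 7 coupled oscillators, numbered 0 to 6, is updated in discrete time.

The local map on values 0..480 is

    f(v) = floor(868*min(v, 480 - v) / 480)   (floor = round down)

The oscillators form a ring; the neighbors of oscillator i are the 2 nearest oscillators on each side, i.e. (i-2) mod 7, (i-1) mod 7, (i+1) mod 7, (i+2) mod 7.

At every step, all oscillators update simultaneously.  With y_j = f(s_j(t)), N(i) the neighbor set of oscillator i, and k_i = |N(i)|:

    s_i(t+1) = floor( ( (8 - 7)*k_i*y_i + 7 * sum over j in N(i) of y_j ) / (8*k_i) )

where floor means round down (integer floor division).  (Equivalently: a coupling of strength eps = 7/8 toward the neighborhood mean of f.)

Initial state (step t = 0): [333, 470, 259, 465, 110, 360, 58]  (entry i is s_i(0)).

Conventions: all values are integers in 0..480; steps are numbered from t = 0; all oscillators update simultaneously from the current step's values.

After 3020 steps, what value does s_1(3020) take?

Answer: s_1(3020) = 309
Key observation: The state at step 23, [309, 309, 309, 309, 309, 309, 309], reappears at step 24: the system is in a cycle of period 1 from step 23 on.  Therefore the state at step 3020 equals the state at step 23 + ((3020 - 23) mod 1) = 23, which is [309, 309, 309, 309, 309, 309, 309].

Derivation:
t=0: [333, 470, 259, 465, 110, 360, 58]
t=1: [194, 176, 161, 185, 188, 157, 165]
t=2: [304, 318, 329, 311, 306, 324, 319]
t=3: [288, 296, 302, 292, 291, 303, 300]
t=4: [327, 332, 337, 329, 328, 335, 333]
t=5: [264, 267, 270, 266, 265, 270, 269]
t=6: [382, 384, 386, 383, 382, 385, 384]
t=7: [172, 173, 174, 172, 172, 174, 174]
t=8: [313, 312, 311, 312, 312, 312, 312]
t=9: [303, 303, 302, 303, 303, 302, 302]
t=10: [320, 320, 320, 320, 320, 320, 320]
t=11: [289, 289, 289, 289, 289, 289, 289]
t=12: [345, 345, 345, 345, 345, 345, 345]
t=13: [244, 244, 244, 244, 244, 244, 244]
t=14: [426, 426, 426, 426, 426, 426, 426]
t=15: [97, 97, 97, 97, 97, 97, 97]
t=16: [175, 175, 175, 175, 175, 175, 175]
t=17: [316, 316, 316, 316, 316, 316, 316]
t=18: [296, 296, 296, 296, 296, 296, 296]
t=19: [332, 332, 332, 332, 332, 332, 332]
t=20: [267, 267, 267, 267, 267, 267, 267]
t=21: [385, 385, 385, 385, 385, 385, 385]
t=22: [171, 171, 171, 171, 171, 171, 171]
t=23: [309, 309, 309, 309, 309, 309, 309]
t=24: [309, 309, 309, 309, 309, 309, 309]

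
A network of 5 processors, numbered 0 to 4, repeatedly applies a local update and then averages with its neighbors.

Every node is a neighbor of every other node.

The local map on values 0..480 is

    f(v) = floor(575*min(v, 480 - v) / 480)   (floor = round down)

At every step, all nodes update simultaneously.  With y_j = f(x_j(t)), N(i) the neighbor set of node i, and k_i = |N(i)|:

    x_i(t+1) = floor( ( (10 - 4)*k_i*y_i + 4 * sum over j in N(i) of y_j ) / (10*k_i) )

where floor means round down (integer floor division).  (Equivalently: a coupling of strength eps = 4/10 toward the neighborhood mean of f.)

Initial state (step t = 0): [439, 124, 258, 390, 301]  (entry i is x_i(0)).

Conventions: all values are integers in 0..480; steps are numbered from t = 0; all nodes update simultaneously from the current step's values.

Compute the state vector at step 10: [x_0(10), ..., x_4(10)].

Answer: [270, 271, 272, 271, 272]

Derivation:
t=0: [439, 124, 258, 390, 301]
t=1: [102, 152, 210, 131, 185]
t=2: [154, 184, 218, 171, 203]
t=3: [203, 221, 241, 213, 232]
t=4: [254, 264, 275, 260, 271]
t=5: [263, 257, 251, 260, 253]
t=6: [262, 266, 270, 264, 268]
t=7: [258, 255, 253, 256, 254]
t=8: [266, 268, 269, 268, 269]
t=9: [254, 253, 252, 253, 252]
t=10: [270, 271, 272, 271, 272]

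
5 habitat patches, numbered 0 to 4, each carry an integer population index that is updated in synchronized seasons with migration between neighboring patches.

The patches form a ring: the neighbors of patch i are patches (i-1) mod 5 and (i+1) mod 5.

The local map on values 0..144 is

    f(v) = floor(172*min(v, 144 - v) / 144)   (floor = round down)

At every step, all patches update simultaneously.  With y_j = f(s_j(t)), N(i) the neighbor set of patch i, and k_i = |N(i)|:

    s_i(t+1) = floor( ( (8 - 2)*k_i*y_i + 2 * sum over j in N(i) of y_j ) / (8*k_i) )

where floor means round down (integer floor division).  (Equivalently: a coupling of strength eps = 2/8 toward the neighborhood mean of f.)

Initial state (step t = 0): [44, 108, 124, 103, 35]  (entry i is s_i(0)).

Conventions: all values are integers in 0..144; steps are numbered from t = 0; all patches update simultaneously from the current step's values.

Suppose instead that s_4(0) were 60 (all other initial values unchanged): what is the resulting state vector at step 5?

Answer: [77, 79, 73, 81, 80]
Key observation: This trace re-runs the system from the modified initial state.

Derivation:
t=0: [44, 108, 124, 103, 60]
t=1: [53, 41, 28, 47, 65]
t=2: [62, 48, 37, 55, 72]
t=3: [73, 57, 48, 65, 81]
t=4: [80, 68, 60, 74, 76]
t=5: [77, 79, 73, 81, 80]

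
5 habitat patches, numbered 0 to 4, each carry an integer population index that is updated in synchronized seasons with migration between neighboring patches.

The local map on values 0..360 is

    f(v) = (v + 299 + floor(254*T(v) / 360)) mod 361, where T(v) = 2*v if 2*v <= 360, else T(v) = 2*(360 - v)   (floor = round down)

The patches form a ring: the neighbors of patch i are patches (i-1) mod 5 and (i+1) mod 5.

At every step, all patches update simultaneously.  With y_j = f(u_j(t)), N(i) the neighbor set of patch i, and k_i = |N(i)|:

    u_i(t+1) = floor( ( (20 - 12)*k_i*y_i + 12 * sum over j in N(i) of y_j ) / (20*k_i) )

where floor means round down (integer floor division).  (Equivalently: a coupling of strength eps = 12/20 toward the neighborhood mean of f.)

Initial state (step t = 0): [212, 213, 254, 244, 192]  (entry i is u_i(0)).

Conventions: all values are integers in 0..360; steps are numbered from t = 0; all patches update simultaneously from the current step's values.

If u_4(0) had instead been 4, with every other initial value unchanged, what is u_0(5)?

Simulating step by step:
t=0: [212, 213, 254, 244, 4]
t=1: [343, 352, 347, 332, 334]
t=2: [304, 302, 304, 306, 307]
t=3: [320, 321, 320, 320, 319]
t=4: [314, 314, 314, 314, 314]
t=5: [316, 316, 316, 316, 316]

Answer: u_0(5) = 316
Key observation: This trace re-runs the system from the modified initial state.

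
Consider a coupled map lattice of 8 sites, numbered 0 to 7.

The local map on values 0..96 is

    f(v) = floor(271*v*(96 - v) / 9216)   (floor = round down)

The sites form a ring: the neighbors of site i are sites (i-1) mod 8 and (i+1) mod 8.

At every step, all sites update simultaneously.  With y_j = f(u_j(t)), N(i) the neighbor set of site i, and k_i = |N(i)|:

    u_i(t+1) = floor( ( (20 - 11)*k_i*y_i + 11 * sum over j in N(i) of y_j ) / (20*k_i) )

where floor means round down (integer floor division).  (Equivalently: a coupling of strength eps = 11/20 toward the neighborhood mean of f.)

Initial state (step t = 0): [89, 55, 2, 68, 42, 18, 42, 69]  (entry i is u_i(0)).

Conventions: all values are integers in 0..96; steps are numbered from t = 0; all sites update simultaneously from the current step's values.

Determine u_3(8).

Answer: u_3(8) = 62

Derivation:
t=0: [89, 55, 2, 68, 42, 18, 42, 69]
t=1: [41, 36, 35, 44, 56, 54, 55, 47]
t=2: [65, 63, 63, 65, 65, 65, 66, 66]
t=3: [59, 60, 60, 59, 59, 58, 58, 58]
t=4: [63, 63, 63, 63, 64, 64, 64, 64]
t=5: [60, 61, 61, 60, 60, 60, 60, 60]
t=6: [62, 62, 62, 62, 63, 63, 63, 63]
t=7: [61, 61, 61, 61, 61, 61, 61, 61]
t=8: [62, 62, 62, 62, 62, 62, 62, 62]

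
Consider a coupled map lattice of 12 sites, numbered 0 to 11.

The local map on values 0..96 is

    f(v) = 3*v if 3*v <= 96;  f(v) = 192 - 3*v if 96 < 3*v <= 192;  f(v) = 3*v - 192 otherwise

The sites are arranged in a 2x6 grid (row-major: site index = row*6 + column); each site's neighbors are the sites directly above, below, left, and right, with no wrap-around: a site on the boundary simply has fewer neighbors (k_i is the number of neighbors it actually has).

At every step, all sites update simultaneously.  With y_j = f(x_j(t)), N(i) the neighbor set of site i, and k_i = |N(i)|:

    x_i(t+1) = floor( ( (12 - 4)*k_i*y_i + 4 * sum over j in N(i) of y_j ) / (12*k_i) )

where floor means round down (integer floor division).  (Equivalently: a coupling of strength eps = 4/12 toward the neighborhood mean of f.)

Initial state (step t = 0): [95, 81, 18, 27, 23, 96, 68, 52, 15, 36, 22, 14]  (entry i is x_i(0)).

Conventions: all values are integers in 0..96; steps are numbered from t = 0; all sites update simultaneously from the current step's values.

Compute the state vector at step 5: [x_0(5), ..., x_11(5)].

Answer: [40, 28, 31, 35, 78, 43, 14, 14, 69, 74, 86, 52]

Derivation:
t=0: [95, 81, 18, 27, 23, 96, 68, 52, 15, 36, 22, 14]
t=1: [72, 54, 55, 77, 73, 82, 29, 36, 49, 77, 65, 55]
t=2: [35, 35, 30, 36, 28, 45, 76, 74, 46, 35, 12, 27]
t=3: [78, 81, 85, 85, 75, 65, 43, 39, 59, 77, 52, 69]
t=4: [47, 54, 56, 57, 33, 10, 61, 64, 29, 38, 33, 16]
t=5: [40, 28, 31, 35, 78, 43, 14, 14, 69, 74, 86, 52]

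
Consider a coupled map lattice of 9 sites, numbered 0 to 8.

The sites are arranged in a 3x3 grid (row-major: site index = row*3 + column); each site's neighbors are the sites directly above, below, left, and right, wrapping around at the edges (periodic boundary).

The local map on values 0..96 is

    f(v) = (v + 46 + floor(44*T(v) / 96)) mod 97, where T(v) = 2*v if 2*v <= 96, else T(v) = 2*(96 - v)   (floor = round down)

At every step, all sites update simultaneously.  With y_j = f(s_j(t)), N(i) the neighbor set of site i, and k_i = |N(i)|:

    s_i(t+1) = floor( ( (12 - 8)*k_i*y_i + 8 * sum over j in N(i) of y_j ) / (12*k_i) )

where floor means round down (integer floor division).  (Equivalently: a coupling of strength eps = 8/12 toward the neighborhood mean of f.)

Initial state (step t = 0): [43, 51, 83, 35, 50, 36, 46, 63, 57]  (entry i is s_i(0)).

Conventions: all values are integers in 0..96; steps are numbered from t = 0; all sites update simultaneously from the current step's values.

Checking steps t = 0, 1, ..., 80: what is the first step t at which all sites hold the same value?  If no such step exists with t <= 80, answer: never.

Answer: 15
Key observation: Synchronization is absorbing here: once all sites are equal they stay equal, and step 15 is the first all-equal step.

Derivation:
t=0: [43, 51, 83, 35, 50, 36, 46, 63, 57]  (not all equal)
t=1: [33, 39, 36, 26, 33, 29, 34, 40, 37]  (not all equal)
t=2: [29, 18, 15, 38, 28, 25, 29, 19, 16]  (not all equal)
t=3: [31, 53, 66, 24, 46, 59, 31, 54, 67]  (not all equal)
t=4: [33, 35, 36, 46, 48, 49, 33, 35, 36]  (not all equal)
t=5: [17, 19, 20, 30, 32, 32, 17, 19, 20]  (not all equal)
t=6: [67, 69, 70, 31, 33, 34, 67, 69, 70]  (not all equal)
t=7: [36, 37, 37, 21, 21, 22, 36, 37, 37]  (not all equal)
t=8: [29, 30, 30, 63, 64, 64, 29, 30, 30]  (not all equal)
t=9: [11, 11, 11, 29, 30, 30, 11, 11, 11]  (not all equal)
t=10: [56, 56, 56, 25, 26, 26, 56, 56, 56]  (not all equal)
t=11: [49, 50, 50, 76, 76, 76, 49, 50, 50]  (not all equal)
t=12: [41, 41, 41, 42, 42, 42, 41, 41, 41]  (not all equal)
t=13: [27, 27, 27, 28, 28, 28, 27, 27, 27]  (not all equal)
t=14: [0, 0, 0, 1, 1, 1, 0, 0, 0]  (not all equal)
t=15: [46, 46, 46, 46, 46, 46, 46, 46, 46]  (all equal)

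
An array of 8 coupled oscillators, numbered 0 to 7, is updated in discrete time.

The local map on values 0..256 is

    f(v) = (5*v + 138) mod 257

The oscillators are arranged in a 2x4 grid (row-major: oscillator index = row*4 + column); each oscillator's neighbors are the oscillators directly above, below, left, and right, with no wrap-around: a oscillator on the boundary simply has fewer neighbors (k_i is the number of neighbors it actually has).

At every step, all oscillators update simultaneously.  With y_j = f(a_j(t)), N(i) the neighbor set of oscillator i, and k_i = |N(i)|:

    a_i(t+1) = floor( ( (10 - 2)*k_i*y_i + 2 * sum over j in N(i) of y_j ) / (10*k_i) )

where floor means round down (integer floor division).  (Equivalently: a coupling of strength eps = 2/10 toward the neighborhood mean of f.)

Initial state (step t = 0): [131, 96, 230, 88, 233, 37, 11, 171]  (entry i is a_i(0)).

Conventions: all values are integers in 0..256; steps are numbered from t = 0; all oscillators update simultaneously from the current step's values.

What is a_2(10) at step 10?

Answer: a_2(10) = 98

Derivation:
t=0: [131, 96, 230, 88, 233, 37, 11, 171]
t=1: [29, 89, 26, 73, 23, 73, 173, 203]
t=2: [53, 74, 45, 210, 229, 233, 211, 147]
t=3: [167, 218, 123, 148, 220, 59, 147, 114]
t=4: [202, 201, 218, 128, 205, 174, 122, 176]
t=5: [121, 129, 183, 50, 143, 221, 232, 221]
t=6: [192, 40, 30, 128, 110, 179, 40, 186]
t=7: [81, 71, 36, 12, 146, 26, 69, 40]
t=8: [56, 195, 92, 172, 81, 46, 191, 107]
t=9: [140, 91, 92, 205, 50, 100, 75, 156]
t=10: [74, 81, 98, 131, 123, 130, 228, 156]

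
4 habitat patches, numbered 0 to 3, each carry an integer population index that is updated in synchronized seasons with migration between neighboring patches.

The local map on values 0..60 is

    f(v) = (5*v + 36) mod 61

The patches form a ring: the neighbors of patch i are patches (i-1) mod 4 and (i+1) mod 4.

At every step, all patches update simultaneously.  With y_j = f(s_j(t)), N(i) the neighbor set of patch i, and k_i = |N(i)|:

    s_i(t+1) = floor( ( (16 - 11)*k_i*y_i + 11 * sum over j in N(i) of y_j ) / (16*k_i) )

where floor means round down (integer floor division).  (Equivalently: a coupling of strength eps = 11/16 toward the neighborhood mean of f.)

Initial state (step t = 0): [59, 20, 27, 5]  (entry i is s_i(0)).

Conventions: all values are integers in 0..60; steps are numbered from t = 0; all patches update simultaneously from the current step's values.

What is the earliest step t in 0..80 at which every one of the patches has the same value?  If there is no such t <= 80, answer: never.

Simulating step by step:
t=0: [59, 20, 27, 5]  (not all equal)
t=1: [12, 30, 20, 25]  (not all equal)
t=2: [25, 17, 18, 29]  (not all equal)
t=3: [53, 33, 42, 33]  (not all equal)
t=4: [30, 25, 13, 25]  (not all equal)
t=5: [27, 26, 39, 26]  (not all equal)
t=6: [45, 47, 45, 47]  (not all equal)
t=7: [23, 20, 23, 20]  (not all equal)
t=8: [18, 24, 18, 24]  (not all equal)
t=9: [24, 13, 24, 13]  (not all equal)
t=10: [38, 35, 38, 35]  (not all equal)
t=11: [32, 38, 32, 38]  (not all equal)
t=12: [33, 22, 33, 22]  (not all equal)
t=13: [22, 19, 22, 19]  (not all equal)
t=14: [13, 19, 13, 19]  (not all equal)
t=15: [18, 30, 18, 30]  (not all equal)
t=16: [3, 3, 3, 3]  (all equal)

Answer: 16
Key observation: Synchronization is absorbing here: once all patches are equal they stay equal, and step 16 is the first all-equal step.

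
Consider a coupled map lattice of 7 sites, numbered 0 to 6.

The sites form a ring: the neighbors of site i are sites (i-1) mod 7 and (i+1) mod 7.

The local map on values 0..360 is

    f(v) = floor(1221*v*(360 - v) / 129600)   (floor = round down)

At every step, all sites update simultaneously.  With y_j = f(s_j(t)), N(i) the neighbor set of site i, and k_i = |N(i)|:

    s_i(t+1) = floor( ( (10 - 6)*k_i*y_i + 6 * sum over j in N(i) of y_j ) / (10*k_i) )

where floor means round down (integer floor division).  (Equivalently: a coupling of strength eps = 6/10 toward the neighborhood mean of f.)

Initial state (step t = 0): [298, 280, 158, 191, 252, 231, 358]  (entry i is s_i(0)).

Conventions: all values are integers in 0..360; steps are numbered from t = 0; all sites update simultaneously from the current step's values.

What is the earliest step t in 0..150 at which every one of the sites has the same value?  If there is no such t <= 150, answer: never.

Simulating step by step:
t=0: [298, 280, 158, 191, 252, 231, 358]  (not all equal)
t=1: [134, 226, 274, 288, 277, 190, 138]  (not all equal)
t=2: [285, 266, 232, 209, 236, 272, 291]  (not all equal)
t=3: [207, 238, 271, 285, 266, 229, 203]  (not all equal)
t=4: [291, 266, 233, 219, 238, 273, 294]  (not all equal)
t=5: [200, 234, 268, 281, 263, 225, 196]  (not all equal)
t=6: [294, 270, 238, 225, 244, 277, 296]  (not all equal)
t=7: [194, 227, 263, 276, 257, 219, 190]  (not all equal)
t=8: [297, 276, 246, 233, 252, 281, 299]  (not all equal)
t=9: [187, 219, 254, 267, 248, 211, 183]  (not all equal)
t=10: [300, 283, 258, 247, 263, 288, 302]  (not all equal)
t=11: [178, 206, 238, 250, 233, 199, 175]  (not all equal)
t=12: [302, 292, 276, 268, 279, 295, 303]  (not all equal)
t=13: [170, 189, 212, 221, 208, 184, 168]  (not all equal)
t=14: [303, 301, 295, 293, 297, 302, 303]  (not all equal)
t=15: [163, 169, 177, 180, 175, 167, 162]  (not all equal)
t=16: [302, 303, 304, 305, 304, 303, 302]  (not all equal)
t=17: [164, 162, 160, 159, 160, 162, 164]  (not all equal)
t=18: [302, 301, 301, 301, 301, 301, 302]  (not all equal)
t=19: [165, 166, 167, 167, 167, 166, 165]  (not all equal)
t=20: [303, 303, 303, 303, 303, 303, 303]  (all equal)

Answer: 20
Key observation: Synchronization is absorbing here: once all sites are equal they stay equal, and step 20 is the first all-equal step.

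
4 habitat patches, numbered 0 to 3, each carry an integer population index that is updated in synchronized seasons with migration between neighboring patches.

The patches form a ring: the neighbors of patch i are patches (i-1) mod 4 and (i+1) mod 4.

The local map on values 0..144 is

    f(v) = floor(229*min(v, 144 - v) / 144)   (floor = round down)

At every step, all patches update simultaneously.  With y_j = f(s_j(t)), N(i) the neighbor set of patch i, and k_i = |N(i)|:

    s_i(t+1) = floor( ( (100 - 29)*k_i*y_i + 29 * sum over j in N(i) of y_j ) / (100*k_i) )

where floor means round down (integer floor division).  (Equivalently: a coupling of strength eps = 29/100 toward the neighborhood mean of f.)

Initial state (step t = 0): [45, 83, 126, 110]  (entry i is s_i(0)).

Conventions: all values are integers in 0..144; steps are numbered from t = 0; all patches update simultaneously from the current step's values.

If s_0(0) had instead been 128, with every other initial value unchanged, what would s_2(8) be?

Simulating step by step:
t=0: [128, 83, 126, 110]
t=1: [39, 76, 41, 46]
t=2: [70, 95, 72, 70]
t=3: [106, 87, 108, 111]
t=4: [63, 80, 61, 53]
t=5: [97, 100, 95, 88]
t=6: [75, 70, 77, 85]
t=7: [106, 109, 104, 97]
t=8: [61, 56, 63, 70]

Answer: s_2(8) = 63
Key observation: This trace re-runs the system from the modified initial state.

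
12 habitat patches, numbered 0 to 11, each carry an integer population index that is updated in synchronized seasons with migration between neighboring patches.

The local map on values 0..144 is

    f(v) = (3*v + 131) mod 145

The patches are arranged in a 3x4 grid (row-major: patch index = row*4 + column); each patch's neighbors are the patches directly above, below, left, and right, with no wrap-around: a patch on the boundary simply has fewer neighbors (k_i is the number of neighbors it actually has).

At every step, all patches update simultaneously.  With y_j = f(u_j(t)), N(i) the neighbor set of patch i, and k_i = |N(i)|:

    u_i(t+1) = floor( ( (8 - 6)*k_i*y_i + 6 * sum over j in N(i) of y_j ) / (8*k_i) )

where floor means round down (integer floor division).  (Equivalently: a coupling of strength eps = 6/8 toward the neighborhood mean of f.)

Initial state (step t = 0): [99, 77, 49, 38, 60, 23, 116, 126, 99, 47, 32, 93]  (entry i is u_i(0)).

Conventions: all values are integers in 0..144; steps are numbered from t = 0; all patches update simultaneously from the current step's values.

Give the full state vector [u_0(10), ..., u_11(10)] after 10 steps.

Answer: [97, 91, 86, 90, 69, 75, 83, 81, 89, 89, 105, 108]

Derivation:
t=0: [99, 77, 49, 38, 60, 23, 116, 126, 99, 47, 32, 93]
t=1: [69, 99, 87, 102, 88, 63, 75, 84, 90, 100, 93, 88]
t=2: [103, 79, 77, 73, 73, 91, 81, 66, 120, 100, 108, 106]
t=3: [53, 67, 73, 56, 58, 96, 66, 49, 89, 82, 64, 25]
t=4: [21, 57, 37, 74, 63, 66, 76, 60, 65, 89, 55, 77]
t=5: [28, 49, 60, 60, 38, 50, 47, 56, 60, 47, 63, 28]
t=6: [104, 90, 75, 16, 81, 125, 68, 56, 90, 78, 88, 32]
t=7: [75, 64, 64, 36, 68, 76, 58, 42, 87, 90, 76, 63]
t=8: [45, 50, 43, 77, 70, 55, 56, 62, 84, 87, 56, 75]
t=9: [100, 94, 83, 71, 67, 57, 31, 43, 80, 52, 46, 30]
t=10: [97, 91, 86, 90, 69, 75, 83, 81, 89, 89, 105, 108]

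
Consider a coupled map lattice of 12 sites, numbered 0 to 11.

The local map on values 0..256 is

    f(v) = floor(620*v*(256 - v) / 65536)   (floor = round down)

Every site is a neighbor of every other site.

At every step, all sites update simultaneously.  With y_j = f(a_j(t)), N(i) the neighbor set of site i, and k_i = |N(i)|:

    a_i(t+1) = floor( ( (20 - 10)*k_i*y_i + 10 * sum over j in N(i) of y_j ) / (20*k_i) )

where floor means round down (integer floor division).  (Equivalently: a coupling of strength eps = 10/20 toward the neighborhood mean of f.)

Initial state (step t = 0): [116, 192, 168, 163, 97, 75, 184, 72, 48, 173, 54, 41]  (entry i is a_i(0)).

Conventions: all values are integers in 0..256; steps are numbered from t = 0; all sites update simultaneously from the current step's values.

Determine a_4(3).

Answer: a_4(3) = 149

Derivation:
t=0: [116, 192, 168, 163, 97, 75, 184, 72, 48, 173, 54, 41]
t=1: [137, 120, 130, 132, 133, 125, 124, 124, 110, 129, 114, 105]
t=2: [153, 153, 153, 153, 153, 153, 153, 153, 152, 153, 153, 151]
t=3: [149, 149, 149, 149, 149, 149, 149, 149, 149, 149, 149, 149]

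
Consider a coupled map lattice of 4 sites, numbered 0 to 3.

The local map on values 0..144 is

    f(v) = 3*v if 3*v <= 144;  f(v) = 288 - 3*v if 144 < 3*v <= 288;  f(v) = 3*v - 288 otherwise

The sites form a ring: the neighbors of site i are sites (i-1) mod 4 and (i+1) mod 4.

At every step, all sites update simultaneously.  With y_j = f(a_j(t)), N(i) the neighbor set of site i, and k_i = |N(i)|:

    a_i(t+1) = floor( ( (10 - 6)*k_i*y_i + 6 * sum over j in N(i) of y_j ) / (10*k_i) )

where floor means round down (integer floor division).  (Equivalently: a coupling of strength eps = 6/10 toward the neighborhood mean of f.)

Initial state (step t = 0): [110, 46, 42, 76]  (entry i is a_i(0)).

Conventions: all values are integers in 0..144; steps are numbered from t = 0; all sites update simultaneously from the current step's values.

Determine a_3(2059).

Simulating step by step:
t=0: [110, 46, 42, 76]
t=1: [76, 105, 109, 74]
t=2: [51, 40, 43, 56]
t=3: [126, 127, 123, 127]
t=4: [91, 88, 88, 88]
t=5: [20, 21, 24, 21]
t=6: [61, 64, 66, 64]
t=7: [99, 96, 93, 96]
t=8: [3, 5, 3, 5]
t=9: [12, 11, 12, 11]
t=10: [34, 34, 34, 34]
t=11: [102, 102, 102, 102]
t=12: [18, 18, 18, 18]
t=13: [54, 54, 54, 54]
t=14: [126, 126, 126, 126]
t=15: [90, 90, 90, 90]
t=16: [18, 18, 18, 18]

Answer: a_3(2059) = 90
Key observation: The state at step 12, [18, 18, 18, 18], reappears at step 16: the system is in a cycle of period 4 from step 12 on.  Therefore the state at step 2059 equals the state at step 12 + ((2059 - 12) mod 4) = 15, which is [90, 90, 90, 90].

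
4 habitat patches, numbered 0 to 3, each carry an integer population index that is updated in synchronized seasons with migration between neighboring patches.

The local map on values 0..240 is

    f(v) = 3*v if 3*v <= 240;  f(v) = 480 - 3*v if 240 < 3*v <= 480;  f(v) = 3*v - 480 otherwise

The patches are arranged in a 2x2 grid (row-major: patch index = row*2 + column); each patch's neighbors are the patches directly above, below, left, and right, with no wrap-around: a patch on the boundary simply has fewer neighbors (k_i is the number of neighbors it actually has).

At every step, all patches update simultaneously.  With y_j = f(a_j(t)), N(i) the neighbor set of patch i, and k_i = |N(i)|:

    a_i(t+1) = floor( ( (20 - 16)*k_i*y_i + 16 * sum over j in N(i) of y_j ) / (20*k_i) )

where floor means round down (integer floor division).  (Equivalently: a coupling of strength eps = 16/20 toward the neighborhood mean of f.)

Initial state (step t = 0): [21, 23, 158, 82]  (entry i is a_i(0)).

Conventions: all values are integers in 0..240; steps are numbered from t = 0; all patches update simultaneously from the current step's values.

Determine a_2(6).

Simulating step by step:
t=0: [21, 23, 158, 82]
t=1: [42, 132, 120, 76]
t=2: [106, 158, 165, 127]
t=3: [40, 105, 107, 28]
t=4: [153, 114, 113, 146]
t=5: [115, 52, 53, 120]
t=6: [153, 133, 133, 150]

Answer: a_2(6) = 133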